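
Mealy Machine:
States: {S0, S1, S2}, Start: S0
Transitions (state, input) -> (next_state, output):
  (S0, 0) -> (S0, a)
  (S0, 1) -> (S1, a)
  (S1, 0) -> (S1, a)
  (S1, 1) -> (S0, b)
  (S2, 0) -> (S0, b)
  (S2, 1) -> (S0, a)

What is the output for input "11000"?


Step-by-step:
  (S0, 1) -> (S1, a)
  (S1, 1) -> (S0, b)
  (S0, 0) -> (S0, a)
  (S0, 0) -> (S0, a)
  (S0, 0) -> (S0, a)

"abaaa"


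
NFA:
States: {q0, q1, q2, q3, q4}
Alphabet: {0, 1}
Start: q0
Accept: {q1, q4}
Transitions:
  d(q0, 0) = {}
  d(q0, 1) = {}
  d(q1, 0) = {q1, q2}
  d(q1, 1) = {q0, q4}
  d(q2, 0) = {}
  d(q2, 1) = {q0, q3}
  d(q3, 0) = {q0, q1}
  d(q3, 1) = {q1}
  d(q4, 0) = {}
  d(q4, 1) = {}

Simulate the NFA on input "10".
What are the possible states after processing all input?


Start: {q0}
  --1--> {}
  --0--> {}

{} (empty set, no valid transitions)


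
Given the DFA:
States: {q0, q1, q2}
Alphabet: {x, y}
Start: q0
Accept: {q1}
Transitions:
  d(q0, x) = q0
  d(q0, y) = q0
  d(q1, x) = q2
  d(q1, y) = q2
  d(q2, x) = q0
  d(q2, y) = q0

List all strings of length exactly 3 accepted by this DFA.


All strings of length 3: 8 total
Accepted: 0

None


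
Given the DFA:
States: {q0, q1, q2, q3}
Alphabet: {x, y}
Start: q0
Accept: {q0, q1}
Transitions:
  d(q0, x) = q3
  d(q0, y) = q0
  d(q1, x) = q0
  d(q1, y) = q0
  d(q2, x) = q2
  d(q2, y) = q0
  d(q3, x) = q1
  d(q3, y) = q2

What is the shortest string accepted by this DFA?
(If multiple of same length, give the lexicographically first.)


BFS by string length (lex-first path to each state shown):
  len 0: q0<-""
Found accept state at length 0.

"" (empty string)


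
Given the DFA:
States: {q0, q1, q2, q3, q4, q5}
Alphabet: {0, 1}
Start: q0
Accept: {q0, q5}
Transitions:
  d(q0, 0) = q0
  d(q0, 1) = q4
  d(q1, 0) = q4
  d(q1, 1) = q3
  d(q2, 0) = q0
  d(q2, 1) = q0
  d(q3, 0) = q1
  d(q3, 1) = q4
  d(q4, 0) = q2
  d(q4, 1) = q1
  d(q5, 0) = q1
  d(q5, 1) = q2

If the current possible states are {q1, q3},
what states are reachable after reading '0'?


Apply transition on '0' from each current state:
  d(q1, 0) = q4
  d(q3, 0) = q1

{q1, q4}


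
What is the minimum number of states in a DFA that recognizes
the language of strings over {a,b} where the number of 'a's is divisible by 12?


States track (count of 'a') mod 12.
Need 12 states: one per remainder 0..11; accept = remainder 0.

12


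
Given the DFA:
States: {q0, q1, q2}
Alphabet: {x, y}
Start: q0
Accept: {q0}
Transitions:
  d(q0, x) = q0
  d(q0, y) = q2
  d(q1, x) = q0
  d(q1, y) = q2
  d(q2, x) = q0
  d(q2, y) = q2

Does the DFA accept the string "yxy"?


Trace: q0 -> q2 -> q0 -> q2
Final state: q2
Accept states: {q0}

No, rejected (final state q2 is not an accept state)


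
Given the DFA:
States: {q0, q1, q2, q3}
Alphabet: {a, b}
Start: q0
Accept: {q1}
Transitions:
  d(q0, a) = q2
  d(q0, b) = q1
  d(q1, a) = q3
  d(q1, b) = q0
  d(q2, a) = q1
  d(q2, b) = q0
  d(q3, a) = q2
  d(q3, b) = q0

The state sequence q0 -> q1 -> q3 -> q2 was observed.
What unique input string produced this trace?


Trace back each transition to find the symbol:
  q0 --[b]--> q1
  q1 --[a]--> q3
  q3 --[a]--> q2

"baa"


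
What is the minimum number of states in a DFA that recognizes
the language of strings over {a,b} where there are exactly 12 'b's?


States: count = 0, 1, ..., 12 (that's 13 states), plus a dead state for count > 12.
Total: 13 + 1 = 14. Accept = count-12 state.

14


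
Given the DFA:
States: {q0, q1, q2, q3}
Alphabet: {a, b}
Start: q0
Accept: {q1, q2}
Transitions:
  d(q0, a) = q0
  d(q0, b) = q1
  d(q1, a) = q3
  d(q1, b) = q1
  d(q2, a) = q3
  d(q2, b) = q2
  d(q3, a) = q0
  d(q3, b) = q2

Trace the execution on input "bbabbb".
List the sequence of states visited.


Input: bbabbb
d(q0, b) = q1
d(q1, b) = q1
d(q1, a) = q3
d(q3, b) = q2
d(q2, b) = q2
d(q2, b) = q2


q0 -> q1 -> q1 -> q3 -> q2 -> q2 -> q2


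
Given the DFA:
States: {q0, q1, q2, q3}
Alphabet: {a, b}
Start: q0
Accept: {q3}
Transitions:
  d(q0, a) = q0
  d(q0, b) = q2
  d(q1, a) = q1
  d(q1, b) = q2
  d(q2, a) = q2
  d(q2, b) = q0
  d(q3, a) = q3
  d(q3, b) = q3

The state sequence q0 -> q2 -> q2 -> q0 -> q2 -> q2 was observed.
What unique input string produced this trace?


Trace back each transition to find the symbol:
  q0 --[b]--> q2
  q2 --[a]--> q2
  q2 --[b]--> q0
  q0 --[b]--> q2
  q2 --[a]--> q2

"babba"


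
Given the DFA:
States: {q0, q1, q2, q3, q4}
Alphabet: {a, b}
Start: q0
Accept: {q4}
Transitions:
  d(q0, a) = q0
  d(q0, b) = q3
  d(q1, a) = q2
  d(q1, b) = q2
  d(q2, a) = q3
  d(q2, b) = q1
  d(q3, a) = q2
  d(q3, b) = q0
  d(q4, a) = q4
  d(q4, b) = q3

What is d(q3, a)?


Looking up transition d(q3, a)

q2


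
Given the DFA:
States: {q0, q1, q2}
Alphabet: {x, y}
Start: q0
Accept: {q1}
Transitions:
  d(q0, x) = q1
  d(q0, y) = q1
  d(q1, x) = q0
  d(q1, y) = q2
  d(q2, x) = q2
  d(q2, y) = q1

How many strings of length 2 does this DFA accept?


Enumerating all length-2 strings:
  "xx" -> q0 [reject]
  "xy" -> q2 [reject]
  "yx" -> q0 [reject]
  "yy" -> q2 [reject]

0 out of 4


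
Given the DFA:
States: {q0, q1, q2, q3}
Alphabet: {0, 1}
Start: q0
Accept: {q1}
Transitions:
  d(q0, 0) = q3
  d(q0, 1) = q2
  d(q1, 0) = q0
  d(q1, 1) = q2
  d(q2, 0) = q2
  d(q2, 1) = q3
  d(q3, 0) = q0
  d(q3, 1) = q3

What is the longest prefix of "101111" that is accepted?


Run the DFA, marking each prefix where the state is accepting:
  "" -> q0 [reject]
  "1" -> q2 [reject]
  "10" -> q2 [reject]
  "101" -> q3 [reject]
  "1011" -> q3 [reject]
  "10111" -> q3 [reject]
  "101111" -> q3 [reject]

No prefix is accepted


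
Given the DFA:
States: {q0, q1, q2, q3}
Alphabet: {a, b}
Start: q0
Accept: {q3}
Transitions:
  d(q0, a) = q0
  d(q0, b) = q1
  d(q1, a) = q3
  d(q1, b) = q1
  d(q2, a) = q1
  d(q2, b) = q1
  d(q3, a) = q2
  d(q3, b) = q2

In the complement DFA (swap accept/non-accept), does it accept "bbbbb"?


Trace: q0 -> q1 -> q1 -> q1 -> q1 -> q1
Final: q1
Original accept: {q3}
Complement: q1 is not in original accept

Yes, complement accepts (original rejects)


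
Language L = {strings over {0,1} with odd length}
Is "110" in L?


length = 3; 3 mod 2 = 1

Yes, "110" is in L


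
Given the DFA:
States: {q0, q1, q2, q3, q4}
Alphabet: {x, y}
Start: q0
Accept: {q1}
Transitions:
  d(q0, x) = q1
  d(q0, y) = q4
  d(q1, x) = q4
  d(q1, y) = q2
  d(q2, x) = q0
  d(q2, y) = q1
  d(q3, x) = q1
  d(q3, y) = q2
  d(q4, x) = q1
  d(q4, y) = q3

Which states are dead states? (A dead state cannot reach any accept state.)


Forward reachability from each state:
  q0 -> reaches accept state q1 (live)
  q1 -> reaches accept state q1 (live)
  q2 -> reaches accept state q1 (live)
  q3 -> reaches accept state q1 (live)
  q4 -> reaches accept state q1 (live)

None (all states can reach an accept state)


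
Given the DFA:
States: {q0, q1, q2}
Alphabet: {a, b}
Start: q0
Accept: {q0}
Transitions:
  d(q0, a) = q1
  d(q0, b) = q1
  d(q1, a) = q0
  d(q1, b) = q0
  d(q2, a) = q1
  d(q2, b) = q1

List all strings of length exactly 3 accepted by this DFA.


All strings of length 3: 8 total
Accepted: 0

None


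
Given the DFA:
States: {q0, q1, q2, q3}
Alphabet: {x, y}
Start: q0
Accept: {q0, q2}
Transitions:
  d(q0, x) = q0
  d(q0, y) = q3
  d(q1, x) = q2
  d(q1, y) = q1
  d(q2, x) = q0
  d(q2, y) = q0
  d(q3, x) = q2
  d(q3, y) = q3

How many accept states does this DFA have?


Accept states listed: {q0, q2}
Counting: q0(1) q2(2)

2


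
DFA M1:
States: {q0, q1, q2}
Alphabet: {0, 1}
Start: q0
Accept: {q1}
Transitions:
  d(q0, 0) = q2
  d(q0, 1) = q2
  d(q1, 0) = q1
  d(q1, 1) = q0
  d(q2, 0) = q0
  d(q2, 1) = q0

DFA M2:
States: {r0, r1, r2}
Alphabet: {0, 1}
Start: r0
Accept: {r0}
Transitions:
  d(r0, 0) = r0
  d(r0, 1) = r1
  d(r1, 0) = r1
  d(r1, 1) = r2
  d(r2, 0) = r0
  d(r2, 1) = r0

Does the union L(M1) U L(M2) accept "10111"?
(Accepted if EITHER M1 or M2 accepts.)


M1: final=q2 accepted=False
M2: final=r1 accepted=False

No, union rejects (neither accepts)


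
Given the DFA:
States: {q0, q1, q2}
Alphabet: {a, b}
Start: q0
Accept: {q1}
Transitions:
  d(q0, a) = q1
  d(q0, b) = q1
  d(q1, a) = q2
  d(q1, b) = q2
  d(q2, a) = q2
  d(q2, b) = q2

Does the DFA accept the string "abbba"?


Trace: q0 -> q1 -> q2 -> q2 -> q2 -> q2
Final state: q2
Accept states: {q1}

No, rejected (final state q2 is not an accept state)


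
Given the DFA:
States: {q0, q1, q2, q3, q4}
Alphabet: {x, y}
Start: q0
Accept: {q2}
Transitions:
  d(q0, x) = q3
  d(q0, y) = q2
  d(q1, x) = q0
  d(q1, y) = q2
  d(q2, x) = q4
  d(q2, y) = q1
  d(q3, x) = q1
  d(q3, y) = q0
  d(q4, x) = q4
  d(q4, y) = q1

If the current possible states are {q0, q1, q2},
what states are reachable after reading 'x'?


Apply transition on 'x' from each current state:
  d(q0, x) = q3
  d(q1, x) = q0
  d(q2, x) = q4

{q0, q3, q4}


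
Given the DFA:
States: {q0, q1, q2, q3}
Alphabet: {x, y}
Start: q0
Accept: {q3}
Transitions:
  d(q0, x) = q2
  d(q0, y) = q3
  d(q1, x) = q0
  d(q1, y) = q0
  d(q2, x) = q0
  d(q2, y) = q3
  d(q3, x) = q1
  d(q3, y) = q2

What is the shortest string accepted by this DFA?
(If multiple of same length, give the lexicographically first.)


BFS by string length (lex-first path to each state shown):
  len 0: q0<-""
  len 1: q2<-"x", q3<-"y"
Found accept state at length 1.

"y"


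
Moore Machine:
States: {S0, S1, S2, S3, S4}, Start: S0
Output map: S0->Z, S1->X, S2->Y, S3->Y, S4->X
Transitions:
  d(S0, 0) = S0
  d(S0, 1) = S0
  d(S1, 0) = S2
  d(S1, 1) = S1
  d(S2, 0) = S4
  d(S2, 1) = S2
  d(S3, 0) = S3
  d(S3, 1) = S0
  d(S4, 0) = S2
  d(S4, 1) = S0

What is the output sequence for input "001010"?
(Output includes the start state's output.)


Start: S0 (output Z)
  --0--> S0 (output Z)
  --0--> S0 (output Z)
  --1--> S0 (output Z)
  --0--> S0 (output Z)
  --1--> S0 (output Z)
  --0--> S0 (output Z)

"ZZZZZZZ"


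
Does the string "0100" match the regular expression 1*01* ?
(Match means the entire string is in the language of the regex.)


|string| = 4; first = '0'; last = '0'

No, "0100" does not match 1*01*


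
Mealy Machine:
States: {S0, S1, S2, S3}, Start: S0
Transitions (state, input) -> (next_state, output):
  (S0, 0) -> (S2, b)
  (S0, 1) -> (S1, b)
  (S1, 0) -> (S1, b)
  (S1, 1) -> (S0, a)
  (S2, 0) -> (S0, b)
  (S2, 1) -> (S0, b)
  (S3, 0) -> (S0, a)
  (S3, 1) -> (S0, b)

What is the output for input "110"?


Step-by-step:
  (S0, 1) -> (S1, b)
  (S1, 1) -> (S0, a)
  (S0, 0) -> (S2, b)

"bab"


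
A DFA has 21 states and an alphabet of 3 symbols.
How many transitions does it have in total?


Each state has exactly one transition per symbol.
21 * 3 = 63

63


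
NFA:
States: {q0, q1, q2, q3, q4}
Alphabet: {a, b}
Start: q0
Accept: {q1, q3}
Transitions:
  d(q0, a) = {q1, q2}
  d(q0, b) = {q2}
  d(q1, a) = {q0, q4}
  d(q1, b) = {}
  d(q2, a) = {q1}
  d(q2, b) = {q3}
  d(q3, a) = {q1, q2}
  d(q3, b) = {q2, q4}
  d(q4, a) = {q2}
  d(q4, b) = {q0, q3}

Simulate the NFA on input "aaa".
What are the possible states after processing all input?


Start: {q0}
  --a--> {q1, q2}
  --a--> {q0, q1, q4}
  --a--> {q0, q1, q2, q4}

{q0, q1, q2, q4}


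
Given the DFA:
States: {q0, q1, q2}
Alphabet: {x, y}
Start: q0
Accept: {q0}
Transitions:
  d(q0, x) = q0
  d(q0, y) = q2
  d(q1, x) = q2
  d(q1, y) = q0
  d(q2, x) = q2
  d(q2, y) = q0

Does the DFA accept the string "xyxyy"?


Trace: q0 -> q0 -> q2 -> q2 -> q0 -> q2
Final state: q2
Accept states: {q0}

No, rejected (final state q2 is not an accept state)


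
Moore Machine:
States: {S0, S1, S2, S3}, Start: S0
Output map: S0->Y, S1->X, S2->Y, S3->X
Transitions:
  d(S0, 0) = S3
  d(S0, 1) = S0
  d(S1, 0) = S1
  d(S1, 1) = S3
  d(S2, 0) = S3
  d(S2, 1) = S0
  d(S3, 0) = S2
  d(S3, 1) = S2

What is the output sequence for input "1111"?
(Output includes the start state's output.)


Start: S0 (output Y)
  --1--> S0 (output Y)
  --1--> S0 (output Y)
  --1--> S0 (output Y)
  --1--> S0 (output Y)

"YYYYY"


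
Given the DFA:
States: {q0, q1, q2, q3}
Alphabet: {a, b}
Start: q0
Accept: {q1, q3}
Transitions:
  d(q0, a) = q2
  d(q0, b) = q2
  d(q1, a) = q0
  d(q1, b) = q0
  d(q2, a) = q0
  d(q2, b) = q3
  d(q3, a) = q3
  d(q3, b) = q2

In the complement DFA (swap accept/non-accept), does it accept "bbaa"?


Trace: q0 -> q2 -> q3 -> q3 -> q3
Final: q3
Original accept: {q1, q3}
Complement: q3 is in original accept

No, complement rejects (original accepts)


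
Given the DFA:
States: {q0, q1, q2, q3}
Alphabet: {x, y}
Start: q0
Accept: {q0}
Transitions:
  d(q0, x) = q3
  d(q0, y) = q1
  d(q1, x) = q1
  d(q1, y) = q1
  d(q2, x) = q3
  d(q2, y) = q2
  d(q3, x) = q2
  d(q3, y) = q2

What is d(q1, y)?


Looking up transition d(q1, y)

q1


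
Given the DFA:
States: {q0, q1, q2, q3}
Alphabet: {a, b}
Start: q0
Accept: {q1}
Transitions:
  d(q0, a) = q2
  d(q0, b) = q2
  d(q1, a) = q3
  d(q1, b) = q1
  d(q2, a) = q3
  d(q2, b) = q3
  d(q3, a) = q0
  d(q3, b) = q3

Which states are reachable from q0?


BFS from q0:
  layer 0: {q0}
  layer 1: {q2}
  layer 2: {q3}

{q0, q2, q3}


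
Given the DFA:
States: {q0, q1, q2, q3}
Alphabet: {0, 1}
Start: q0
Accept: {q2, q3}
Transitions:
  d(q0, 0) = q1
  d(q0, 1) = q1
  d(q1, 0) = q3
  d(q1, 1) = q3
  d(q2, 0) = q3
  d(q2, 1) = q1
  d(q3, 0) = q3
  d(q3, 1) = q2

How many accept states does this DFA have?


Accept states listed: {q2, q3}
Counting: q2(1) q3(2)

2


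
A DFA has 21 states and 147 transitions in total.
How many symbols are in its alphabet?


Each state has exactly one transition per symbol.
|alphabet| = transitions / states = 147 / 21 = 7

7


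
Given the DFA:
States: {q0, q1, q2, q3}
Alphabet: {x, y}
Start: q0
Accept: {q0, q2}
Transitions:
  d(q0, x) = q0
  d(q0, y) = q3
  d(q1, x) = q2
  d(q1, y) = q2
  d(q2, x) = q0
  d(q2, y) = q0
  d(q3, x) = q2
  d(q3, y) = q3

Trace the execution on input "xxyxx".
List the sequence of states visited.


Input: xxyxx
d(q0, x) = q0
d(q0, x) = q0
d(q0, y) = q3
d(q3, x) = q2
d(q2, x) = q0


q0 -> q0 -> q0 -> q3 -> q2 -> q0


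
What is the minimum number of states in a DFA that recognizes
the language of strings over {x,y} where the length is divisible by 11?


States track (length) mod 11.
Need 11 states: one per remainder 0..10; accept = remainder 0.

11


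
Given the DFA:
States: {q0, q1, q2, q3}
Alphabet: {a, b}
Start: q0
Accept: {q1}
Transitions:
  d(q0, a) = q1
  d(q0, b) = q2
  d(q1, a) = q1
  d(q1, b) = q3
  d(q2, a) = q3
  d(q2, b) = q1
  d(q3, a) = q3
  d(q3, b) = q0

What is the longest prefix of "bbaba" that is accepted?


Run the DFA, marking each prefix where the state is accepting:
  "" -> q0 [reject]
  "b" -> q2 [reject]
  "bb" -> q1 [accept]
  "bba" -> q1 [accept]
  "bbab" -> q3 [reject]
  "bbaba" -> q3 [reject]

"bba"


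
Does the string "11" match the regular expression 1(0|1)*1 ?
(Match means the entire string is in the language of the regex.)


|string| = 2; first = '1'; last = '1'

Yes, "11" matches 1(0|1)*1


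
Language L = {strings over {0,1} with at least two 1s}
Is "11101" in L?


count('1') = 4

Yes, "11101" is in L


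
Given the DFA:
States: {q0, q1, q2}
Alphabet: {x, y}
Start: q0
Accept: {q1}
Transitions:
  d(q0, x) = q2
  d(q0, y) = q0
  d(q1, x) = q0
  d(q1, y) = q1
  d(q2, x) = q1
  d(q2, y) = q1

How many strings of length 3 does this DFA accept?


Enumerating all length-3 strings:
  "xxx" -> q0 [reject]
  "xxy" -> q1 [accept]
  "xyx" -> q0 [reject]
  "xyy" -> q1 [accept]
  "yxx" -> q1 [accept]
  "yxy" -> q1 [accept]
  "yyx" -> q2 [reject]
  "yyy" -> q0 [reject]

4 out of 8


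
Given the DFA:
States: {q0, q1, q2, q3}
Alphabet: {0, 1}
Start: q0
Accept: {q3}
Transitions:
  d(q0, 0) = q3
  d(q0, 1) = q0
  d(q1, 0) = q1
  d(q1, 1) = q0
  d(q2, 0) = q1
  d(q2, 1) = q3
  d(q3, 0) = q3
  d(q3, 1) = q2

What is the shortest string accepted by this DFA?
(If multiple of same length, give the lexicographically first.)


BFS by string length (lex-first path to each state shown):
  len 0: q0<-""
  len 1: q0<-"1", q3<-"0"
Found accept state at length 1.

"0"


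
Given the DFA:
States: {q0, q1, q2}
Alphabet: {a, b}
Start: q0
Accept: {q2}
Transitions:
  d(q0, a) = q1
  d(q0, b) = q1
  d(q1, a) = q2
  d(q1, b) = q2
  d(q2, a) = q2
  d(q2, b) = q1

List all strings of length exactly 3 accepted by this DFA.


All strings of length 3: 8 total
Accepted: 4

"aaa", "aba", "baa", "bba"


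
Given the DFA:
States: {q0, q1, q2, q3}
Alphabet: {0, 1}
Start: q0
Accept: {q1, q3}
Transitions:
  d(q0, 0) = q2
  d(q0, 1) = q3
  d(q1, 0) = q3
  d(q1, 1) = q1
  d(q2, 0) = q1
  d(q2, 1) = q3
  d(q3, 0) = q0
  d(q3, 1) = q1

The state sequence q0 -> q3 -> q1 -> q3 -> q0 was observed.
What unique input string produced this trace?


Trace back each transition to find the symbol:
  q0 --[1]--> q3
  q3 --[1]--> q1
  q1 --[0]--> q3
  q3 --[0]--> q0

"1100"


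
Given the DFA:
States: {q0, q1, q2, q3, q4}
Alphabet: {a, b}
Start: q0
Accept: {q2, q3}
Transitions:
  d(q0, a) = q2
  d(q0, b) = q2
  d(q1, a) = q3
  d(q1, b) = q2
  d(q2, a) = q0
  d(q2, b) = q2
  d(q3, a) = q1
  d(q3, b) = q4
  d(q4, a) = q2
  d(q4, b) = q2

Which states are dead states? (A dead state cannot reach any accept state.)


Forward reachability from each state:
  q0 -> reaches accept state q2 (live)
  q1 -> reaches accept state q2 (live)
  q2 -> reaches accept state q2 (live)
  q3 -> reaches accept state q2 (live)
  q4 -> reaches accept state q2 (live)

None (all states can reach an accept state)


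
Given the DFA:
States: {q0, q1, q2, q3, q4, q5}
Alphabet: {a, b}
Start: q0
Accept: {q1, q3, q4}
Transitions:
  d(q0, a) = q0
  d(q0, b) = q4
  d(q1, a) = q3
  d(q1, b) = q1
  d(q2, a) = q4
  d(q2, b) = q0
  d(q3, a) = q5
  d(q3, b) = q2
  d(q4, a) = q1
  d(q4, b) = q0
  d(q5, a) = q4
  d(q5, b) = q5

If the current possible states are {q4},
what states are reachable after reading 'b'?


Apply transition on 'b' from each current state:
  d(q4, b) = q0

{q0}


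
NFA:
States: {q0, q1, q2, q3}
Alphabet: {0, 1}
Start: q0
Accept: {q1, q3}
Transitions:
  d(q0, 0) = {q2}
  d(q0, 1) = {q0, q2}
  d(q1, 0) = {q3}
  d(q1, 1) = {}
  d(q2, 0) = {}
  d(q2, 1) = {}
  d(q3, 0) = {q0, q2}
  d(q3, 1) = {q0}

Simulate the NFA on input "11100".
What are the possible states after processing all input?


Start: {q0}
  --1--> {q0, q2}
  --1--> {q0, q2}
  --1--> {q0, q2}
  --0--> {q2}
  --0--> {}

{} (empty set, no valid transitions)


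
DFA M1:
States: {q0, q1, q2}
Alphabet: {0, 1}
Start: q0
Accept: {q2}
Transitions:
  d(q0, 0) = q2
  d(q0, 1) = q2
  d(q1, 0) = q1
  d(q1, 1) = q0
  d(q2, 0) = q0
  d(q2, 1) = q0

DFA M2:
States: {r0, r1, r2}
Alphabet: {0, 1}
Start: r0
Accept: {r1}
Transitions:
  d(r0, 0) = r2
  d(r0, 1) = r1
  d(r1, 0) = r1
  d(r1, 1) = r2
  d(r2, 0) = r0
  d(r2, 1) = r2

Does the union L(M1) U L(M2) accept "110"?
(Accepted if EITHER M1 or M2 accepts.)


M1: final=q2 accepted=True
M2: final=r0 accepted=False

Yes, union accepts


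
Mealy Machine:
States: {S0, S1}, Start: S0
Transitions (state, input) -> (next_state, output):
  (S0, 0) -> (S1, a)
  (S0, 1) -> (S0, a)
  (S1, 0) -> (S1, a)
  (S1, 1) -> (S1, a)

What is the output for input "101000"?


Step-by-step:
  (S0, 1) -> (S0, a)
  (S0, 0) -> (S1, a)
  (S1, 1) -> (S1, a)
  (S1, 0) -> (S1, a)
  (S1, 0) -> (S1, a)
  (S1, 0) -> (S1, a)

"aaaaaa"


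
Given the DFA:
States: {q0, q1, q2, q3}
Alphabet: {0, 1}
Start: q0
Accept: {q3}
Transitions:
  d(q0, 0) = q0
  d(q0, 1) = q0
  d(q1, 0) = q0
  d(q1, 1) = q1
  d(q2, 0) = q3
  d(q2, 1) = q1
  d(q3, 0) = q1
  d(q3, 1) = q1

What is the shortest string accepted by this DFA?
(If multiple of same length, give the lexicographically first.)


BFS by string length (lex-first path to each state shown):
  len 0: q0<-""
  len 1: q0<-"0"
  len 2: q0<-"00"
  len 3: q0<-"000"
  len 4: q0<-"0000"
  len 5: q0<-"00000"
  len 6: q0<-"000000"
  len 7: q0<-"0000000"
  len 8: q0<-"00000000"

No string accepted (empty language)


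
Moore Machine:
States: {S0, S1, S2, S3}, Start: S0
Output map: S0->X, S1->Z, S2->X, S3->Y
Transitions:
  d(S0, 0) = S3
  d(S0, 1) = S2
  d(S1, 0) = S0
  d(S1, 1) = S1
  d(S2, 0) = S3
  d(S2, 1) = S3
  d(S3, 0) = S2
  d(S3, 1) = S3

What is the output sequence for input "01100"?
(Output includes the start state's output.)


Start: S0 (output X)
  --0--> S3 (output Y)
  --1--> S3 (output Y)
  --1--> S3 (output Y)
  --0--> S2 (output X)
  --0--> S3 (output Y)

"XYYYXY"


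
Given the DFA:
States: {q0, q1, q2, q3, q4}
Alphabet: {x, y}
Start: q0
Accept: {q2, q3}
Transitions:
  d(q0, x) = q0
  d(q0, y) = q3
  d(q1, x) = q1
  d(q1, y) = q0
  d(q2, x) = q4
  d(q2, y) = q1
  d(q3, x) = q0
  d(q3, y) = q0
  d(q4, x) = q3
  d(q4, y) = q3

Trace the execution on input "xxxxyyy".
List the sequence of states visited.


Input: xxxxyyy
d(q0, x) = q0
d(q0, x) = q0
d(q0, x) = q0
d(q0, x) = q0
d(q0, y) = q3
d(q3, y) = q0
d(q0, y) = q3


q0 -> q0 -> q0 -> q0 -> q0 -> q3 -> q0 -> q3


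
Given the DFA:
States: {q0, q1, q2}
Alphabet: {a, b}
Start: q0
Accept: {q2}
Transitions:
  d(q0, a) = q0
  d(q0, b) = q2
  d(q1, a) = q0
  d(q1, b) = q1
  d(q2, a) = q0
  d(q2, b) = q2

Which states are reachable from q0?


BFS from q0:
  layer 0: {q0}
  layer 1: {q2}

{q0, q2}


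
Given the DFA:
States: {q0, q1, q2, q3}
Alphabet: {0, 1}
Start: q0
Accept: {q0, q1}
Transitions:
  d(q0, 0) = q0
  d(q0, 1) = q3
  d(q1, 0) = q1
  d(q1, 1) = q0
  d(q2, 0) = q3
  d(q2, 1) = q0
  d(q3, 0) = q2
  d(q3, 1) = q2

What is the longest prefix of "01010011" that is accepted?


Run the DFA, marking each prefix where the state is accepting:
  "" -> q0 [accept]
  "0" -> q0 [accept]
  "01" -> q3 [reject]
  "010" -> q2 [reject]
  "0101" -> q0 [accept]
  "01010" -> q0 [accept]
  "010100" -> q0 [accept]
  "0101001" -> q3 [reject]
  "01010011" -> q2 [reject]

"010100"


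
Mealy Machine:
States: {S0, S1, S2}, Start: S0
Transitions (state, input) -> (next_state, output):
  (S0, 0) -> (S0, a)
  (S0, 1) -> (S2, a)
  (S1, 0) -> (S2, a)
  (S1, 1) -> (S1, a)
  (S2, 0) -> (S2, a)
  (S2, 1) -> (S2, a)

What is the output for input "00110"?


Step-by-step:
  (S0, 0) -> (S0, a)
  (S0, 0) -> (S0, a)
  (S0, 1) -> (S2, a)
  (S2, 1) -> (S2, a)
  (S2, 0) -> (S2, a)

"aaaaa"


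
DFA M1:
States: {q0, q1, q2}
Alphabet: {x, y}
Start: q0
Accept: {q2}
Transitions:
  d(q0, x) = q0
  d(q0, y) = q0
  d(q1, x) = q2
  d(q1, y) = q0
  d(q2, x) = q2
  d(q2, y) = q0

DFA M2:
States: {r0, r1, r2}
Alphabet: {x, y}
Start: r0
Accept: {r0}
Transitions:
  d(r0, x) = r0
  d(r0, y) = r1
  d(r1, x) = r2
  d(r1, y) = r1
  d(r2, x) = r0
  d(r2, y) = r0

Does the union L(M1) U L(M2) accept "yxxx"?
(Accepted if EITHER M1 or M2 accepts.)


M1: final=q0 accepted=False
M2: final=r0 accepted=True

Yes, union accepts


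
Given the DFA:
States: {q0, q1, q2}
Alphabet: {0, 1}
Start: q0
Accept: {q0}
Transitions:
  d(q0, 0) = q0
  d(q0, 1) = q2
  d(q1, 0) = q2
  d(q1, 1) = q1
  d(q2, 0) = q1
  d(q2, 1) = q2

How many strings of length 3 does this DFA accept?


Enumerating all length-3 strings:
  "000" -> q0 [accept]
  "001" -> q2 [reject]
  "010" -> q1 [reject]
  "011" -> q2 [reject]
  "100" -> q2 [reject]
  "101" -> q1 [reject]
  "110" -> q1 [reject]
  "111" -> q2 [reject]

1 out of 8


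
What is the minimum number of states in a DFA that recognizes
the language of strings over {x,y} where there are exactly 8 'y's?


States: count = 0, 1, ..., 8 (that's 9 states), plus a dead state for count > 8.
Total: 9 + 1 = 10. Accept = count-8 state.

10


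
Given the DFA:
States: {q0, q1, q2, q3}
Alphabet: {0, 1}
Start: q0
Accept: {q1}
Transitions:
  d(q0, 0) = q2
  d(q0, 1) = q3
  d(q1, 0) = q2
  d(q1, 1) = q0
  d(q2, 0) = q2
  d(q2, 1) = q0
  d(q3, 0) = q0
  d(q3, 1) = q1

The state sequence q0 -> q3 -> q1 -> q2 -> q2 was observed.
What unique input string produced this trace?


Trace back each transition to find the symbol:
  q0 --[1]--> q3
  q3 --[1]--> q1
  q1 --[0]--> q2
  q2 --[0]--> q2

"1100"


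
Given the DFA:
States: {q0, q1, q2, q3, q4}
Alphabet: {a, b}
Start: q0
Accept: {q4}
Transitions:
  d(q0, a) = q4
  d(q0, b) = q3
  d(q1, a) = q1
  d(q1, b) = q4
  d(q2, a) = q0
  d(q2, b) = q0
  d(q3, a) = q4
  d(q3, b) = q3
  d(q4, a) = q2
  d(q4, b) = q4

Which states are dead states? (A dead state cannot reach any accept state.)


Forward reachability from each state:
  q0 -> reaches accept state q4 (live)
  q1 -> reaches accept state q4 (live)
  q2 -> reaches accept state q4 (live)
  q3 -> reaches accept state q4 (live)
  q4 -> reaches accept state q4 (live)

None (all states can reach an accept state)


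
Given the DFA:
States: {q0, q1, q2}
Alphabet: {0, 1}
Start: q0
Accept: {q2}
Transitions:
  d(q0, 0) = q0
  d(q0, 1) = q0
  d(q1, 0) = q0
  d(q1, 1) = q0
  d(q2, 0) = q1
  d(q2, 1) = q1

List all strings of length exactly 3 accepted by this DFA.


All strings of length 3: 8 total
Accepted: 0

None


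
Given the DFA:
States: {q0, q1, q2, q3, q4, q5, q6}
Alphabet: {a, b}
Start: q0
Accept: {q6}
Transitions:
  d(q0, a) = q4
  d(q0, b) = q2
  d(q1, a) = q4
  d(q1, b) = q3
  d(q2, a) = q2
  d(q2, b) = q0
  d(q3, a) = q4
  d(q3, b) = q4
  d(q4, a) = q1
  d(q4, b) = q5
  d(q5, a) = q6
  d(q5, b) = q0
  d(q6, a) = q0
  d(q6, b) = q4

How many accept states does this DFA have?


Accept states listed: {q6}
Counting: q6(1)

1


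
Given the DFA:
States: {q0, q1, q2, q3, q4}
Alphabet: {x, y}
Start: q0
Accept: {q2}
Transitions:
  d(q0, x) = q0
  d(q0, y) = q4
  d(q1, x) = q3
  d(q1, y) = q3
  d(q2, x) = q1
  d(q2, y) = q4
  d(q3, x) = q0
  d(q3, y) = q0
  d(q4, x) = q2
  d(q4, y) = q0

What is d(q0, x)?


Looking up transition d(q0, x)

q0


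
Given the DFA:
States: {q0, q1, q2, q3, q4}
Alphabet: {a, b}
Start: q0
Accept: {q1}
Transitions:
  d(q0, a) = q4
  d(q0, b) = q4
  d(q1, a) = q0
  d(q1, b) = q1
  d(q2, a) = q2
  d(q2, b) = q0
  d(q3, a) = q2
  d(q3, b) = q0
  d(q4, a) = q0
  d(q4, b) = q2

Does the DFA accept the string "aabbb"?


Trace: q0 -> q4 -> q0 -> q4 -> q2 -> q0
Final state: q0
Accept states: {q1}

No, rejected (final state q0 is not an accept state)


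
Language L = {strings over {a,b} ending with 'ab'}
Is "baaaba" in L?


last two symbols = 'ba'

No, "baaaba" is not in L


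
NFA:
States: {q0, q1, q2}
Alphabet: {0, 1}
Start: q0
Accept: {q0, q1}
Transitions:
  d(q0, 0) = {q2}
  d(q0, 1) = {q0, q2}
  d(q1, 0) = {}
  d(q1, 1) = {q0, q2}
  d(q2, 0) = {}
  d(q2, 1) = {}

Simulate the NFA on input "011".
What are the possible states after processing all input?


Start: {q0}
  --0--> {q2}
  --1--> {}
  --1--> {}

{} (empty set, no valid transitions)


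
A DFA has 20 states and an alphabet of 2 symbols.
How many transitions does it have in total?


Each state has exactly one transition per symbol.
20 * 2 = 40

40


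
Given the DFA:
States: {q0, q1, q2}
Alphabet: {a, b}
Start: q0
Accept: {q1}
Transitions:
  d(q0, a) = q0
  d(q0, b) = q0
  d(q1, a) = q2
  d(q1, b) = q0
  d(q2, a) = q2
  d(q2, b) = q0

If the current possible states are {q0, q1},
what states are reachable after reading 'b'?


Apply transition on 'b' from each current state:
  d(q0, b) = q0
  d(q1, b) = q0

{q0}


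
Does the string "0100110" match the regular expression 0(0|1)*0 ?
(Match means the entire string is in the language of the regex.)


|string| = 7; first = '0'; last = '0'

Yes, "0100110" matches 0(0|1)*0


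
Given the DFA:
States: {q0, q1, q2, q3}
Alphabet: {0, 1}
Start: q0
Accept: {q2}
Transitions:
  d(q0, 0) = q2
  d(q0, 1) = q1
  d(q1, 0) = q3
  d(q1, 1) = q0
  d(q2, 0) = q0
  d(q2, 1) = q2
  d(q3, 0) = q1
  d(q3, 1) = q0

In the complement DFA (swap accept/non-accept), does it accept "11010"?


Trace: q0 -> q1 -> q0 -> q2 -> q2 -> q0
Final: q0
Original accept: {q2}
Complement: q0 is not in original accept

Yes, complement accepts (original rejects)


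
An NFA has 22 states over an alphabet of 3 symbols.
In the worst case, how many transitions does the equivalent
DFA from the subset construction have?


Subset construction: one DFA state per subset of NFA states = 2^22 = 4194304 states.
Each DFA state has 3 outgoing transitions: 4194304 * 3 = 12582912

12582912


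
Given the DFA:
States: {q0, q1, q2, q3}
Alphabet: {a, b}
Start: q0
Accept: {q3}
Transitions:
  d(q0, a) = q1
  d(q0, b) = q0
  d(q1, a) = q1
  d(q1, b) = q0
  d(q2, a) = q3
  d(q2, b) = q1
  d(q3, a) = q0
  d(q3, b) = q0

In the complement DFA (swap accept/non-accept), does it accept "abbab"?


Trace: q0 -> q1 -> q0 -> q0 -> q1 -> q0
Final: q0
Original accept: {q3}
Complement: q0 is not in original accept

Yes, complement accepts (original rejects)


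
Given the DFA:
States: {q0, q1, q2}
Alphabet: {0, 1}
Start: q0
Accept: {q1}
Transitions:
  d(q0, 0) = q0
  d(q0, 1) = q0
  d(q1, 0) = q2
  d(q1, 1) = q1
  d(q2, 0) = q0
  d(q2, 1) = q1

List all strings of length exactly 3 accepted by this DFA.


All strings of length 3: 8 total
Accepted: 0

None


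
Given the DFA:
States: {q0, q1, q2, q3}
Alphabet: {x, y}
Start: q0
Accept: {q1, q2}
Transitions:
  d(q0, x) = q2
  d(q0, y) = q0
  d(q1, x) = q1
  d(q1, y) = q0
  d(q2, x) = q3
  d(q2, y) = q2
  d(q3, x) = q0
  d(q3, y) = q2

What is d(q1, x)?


Looking up transition d(q1, x)

q1


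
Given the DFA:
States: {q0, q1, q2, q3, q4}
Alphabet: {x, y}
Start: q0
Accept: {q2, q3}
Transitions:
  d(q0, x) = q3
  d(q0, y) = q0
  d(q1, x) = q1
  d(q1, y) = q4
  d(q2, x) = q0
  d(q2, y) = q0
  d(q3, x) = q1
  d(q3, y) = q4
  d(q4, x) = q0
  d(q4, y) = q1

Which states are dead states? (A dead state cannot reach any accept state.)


Forward reachability from each state:
  q0 -> reaches accept state q3 (live)
  q1 -> reaches accept state q3 (live)
  q2 -> reaches accept state q2 (live)
  q3 -> reaches accept state q3 (live)
  q4 -> reaches accept state q3 (live)

None (all states can reach an accept state)


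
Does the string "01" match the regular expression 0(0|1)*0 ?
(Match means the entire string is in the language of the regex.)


|string| = 2; first = '0'; last = '1'

No, "01" does not match 0(0|1)*0


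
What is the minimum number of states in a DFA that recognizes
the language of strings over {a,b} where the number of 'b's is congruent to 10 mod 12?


States track (count of 'b') mod 12.
Need 12 states: one per remainder 0..11; accept = remainder 10.

12


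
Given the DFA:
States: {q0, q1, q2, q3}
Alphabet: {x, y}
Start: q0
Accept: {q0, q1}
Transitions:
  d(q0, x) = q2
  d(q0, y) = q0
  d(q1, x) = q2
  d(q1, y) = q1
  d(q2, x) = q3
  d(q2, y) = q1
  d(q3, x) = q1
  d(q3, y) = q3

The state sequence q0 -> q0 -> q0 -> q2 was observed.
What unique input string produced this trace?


Trace back each transition to find the symbol:
  q0 --[y]--> q0
  q0 --[y]--> q0
  q0 --[x]--> q2

"yyx"


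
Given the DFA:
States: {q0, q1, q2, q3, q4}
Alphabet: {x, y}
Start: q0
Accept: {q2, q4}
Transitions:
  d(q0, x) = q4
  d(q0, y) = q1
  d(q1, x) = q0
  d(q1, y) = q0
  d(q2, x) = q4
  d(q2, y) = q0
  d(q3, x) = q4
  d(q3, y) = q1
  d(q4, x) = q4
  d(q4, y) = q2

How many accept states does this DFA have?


Accept states listed: {q2, q4}
Counting: q2(1) q4(2)

2


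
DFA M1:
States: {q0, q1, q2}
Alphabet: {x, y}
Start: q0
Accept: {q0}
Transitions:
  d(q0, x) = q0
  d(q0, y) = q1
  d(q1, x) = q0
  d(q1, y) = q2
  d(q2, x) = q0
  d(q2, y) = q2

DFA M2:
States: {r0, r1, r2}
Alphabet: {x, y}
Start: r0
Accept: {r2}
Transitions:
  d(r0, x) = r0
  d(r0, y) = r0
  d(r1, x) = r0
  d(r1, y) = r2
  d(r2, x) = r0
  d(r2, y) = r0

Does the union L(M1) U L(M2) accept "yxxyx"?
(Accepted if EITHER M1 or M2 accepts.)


M1: final=q0 accepted=True
M2: final=r0 accepted=False

Yes, union accepts


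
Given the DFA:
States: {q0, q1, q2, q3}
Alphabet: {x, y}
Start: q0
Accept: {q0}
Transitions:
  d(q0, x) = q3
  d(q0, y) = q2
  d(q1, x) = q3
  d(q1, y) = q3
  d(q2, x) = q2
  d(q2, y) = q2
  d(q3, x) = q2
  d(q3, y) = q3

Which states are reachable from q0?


BFS from q0:
  layer 0: {q0}
  layer 1: {q2, q3}

{q0, q2, q3}


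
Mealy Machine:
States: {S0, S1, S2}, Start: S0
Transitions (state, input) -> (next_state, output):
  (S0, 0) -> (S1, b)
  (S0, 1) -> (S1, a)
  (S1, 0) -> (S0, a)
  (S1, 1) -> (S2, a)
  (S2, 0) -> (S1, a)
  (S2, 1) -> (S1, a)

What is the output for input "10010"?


Step-by-step:
  (S0, 1) -> (S1, a)
  (S1, 0) -> (S0, a)
  (S0, 0) -> (S1, b)
  (S1, 1) -> (S2, a)
  (S2, 0) -> (S1, a)

"aabaa"


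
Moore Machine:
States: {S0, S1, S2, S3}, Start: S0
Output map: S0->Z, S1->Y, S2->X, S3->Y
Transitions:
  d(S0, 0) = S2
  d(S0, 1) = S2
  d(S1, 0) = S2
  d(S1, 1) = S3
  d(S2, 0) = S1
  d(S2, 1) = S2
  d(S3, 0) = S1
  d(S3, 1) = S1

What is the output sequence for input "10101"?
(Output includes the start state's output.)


Start: S0 (output Z)
  --1--> S2 (output X)
  --0--> S1 (output Y)
  --1--> S3 (output Y)
  --0--> S1 (output Y)
  --1--> S3 (output Y)

"ZXYYYY"


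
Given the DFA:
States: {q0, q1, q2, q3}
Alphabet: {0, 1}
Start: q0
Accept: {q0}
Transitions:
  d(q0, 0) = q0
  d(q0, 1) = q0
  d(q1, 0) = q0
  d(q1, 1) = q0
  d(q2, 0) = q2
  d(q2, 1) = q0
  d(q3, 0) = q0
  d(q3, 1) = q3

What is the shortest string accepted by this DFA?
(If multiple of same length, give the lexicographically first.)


BFS by string length (lex-first path to each state shown):
  len 0: q0<-""
Found accept state at length 0.

"" (empty string)


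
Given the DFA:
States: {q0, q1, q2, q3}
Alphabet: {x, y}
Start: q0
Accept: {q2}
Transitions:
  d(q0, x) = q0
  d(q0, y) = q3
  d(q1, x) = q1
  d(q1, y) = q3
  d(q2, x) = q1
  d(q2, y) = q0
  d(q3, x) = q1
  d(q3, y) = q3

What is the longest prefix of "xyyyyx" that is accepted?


Run the DFA, marking each prefix where the state is accepting:
  "" -> q0 [reject]
  "x" -> q0 [reject]
  "xy" -> q3 [reject]
  "xyy" -> q3 [reject]
  "xyyy" -> q3 [reject]
  "xyyyy" -> q3 [reject]
  "xyyyyx" -> q1 [reject]

No prefix is accepted


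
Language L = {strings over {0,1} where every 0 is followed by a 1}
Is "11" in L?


'00' present: False; ends with '0': False

Yes, "11" is in L


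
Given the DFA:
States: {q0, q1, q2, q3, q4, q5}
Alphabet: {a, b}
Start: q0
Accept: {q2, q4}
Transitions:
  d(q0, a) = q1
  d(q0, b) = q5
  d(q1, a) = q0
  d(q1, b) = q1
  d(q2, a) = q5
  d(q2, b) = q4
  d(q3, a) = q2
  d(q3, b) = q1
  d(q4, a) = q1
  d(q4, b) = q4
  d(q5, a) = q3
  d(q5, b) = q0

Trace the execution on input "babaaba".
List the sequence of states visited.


Input: babaaba
d(q0, b) = q5
d(q5, a) = q3
d(q3, b) = q1
d(q1, a) = q0
d(q0, a) = q1
d(q1, b) = q1
d(q1, a) = q0


q0 -> q5 -> q3 -> q1 -> q0 -> q1 -> q1 -> q0


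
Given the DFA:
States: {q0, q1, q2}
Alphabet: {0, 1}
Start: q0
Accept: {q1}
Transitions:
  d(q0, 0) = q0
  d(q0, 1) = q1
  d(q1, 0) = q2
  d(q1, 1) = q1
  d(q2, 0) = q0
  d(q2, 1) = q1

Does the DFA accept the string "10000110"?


Trace: q0 -> q1 -> q2 -> q0 -> q0 -> q0 -> q1 -> q1 -> q2
Final state: q2
Accept states: {q1}

No, rejected (final state q2 is not an accept state)


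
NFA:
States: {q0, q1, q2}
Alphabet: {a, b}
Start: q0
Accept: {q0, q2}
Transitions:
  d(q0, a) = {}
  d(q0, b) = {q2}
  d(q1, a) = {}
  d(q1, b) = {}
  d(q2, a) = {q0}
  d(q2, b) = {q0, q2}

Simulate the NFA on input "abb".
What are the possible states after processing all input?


Start: {q0}
  --a--> {}
  --b--> {}
  --b--> {}

{} (empty set, no valid transitions)


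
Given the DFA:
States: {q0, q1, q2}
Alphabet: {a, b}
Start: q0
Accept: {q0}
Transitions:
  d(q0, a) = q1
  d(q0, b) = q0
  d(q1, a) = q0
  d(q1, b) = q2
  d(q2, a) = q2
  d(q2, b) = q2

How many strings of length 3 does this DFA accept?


Enumerating all length-3 strings:
  "aaa" -> q1 [reject]
  "aab" -> q0 [accept]
  "aba" -> q2 [reject]
  "abb" -> q2 [reject]
  "baa" -> q0 [accept]
  "bab" -> q2 [reject]
  "bba" -> q1 [reject]
  "bbb" -> q0 [accept]

3 out of 8


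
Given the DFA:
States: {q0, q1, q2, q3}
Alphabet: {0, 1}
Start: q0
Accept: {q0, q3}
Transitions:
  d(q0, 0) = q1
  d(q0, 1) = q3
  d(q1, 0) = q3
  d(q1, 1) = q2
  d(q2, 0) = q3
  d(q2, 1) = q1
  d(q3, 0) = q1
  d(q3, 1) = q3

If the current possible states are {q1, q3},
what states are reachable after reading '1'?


Apply transition on '1' from each current state:
  d(q1, 1) = q2
  d(q3, 1) = q3

{q2, q3}


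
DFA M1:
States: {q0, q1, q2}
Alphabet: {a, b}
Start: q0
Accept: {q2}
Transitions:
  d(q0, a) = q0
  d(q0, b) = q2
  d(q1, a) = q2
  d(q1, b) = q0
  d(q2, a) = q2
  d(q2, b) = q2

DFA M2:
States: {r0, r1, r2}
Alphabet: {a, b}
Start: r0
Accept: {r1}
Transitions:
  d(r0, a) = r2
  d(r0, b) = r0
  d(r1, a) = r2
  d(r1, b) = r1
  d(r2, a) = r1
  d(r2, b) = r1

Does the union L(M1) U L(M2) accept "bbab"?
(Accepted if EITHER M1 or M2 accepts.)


M1: final=q2 accepted=True
M2: final=r1 accepted=True

Yes, union accepts


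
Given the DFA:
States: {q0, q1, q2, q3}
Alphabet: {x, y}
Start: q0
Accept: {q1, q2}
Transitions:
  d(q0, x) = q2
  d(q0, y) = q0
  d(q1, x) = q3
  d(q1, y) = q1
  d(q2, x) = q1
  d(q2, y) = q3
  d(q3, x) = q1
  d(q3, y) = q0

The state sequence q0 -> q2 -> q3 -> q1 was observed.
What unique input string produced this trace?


Trace back each transition to find the symbol:
  q0 --[x]--> q2
  q2 --[y]--> q3
  q3 --[x]--> q1

"xyx"


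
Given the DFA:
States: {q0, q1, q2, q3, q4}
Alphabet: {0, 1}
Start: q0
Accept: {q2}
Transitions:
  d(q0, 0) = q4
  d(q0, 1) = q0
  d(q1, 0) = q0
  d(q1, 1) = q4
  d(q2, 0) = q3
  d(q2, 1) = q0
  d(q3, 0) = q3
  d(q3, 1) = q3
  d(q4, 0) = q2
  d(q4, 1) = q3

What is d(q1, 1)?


Looking up transition d(q1, 1)

q4


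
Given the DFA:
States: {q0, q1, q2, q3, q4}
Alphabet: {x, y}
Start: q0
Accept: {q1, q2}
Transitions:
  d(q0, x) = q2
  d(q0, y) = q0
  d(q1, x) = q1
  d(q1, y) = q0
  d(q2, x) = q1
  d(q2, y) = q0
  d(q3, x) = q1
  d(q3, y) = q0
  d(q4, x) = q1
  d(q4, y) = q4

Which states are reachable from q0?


BFS from q0:
  layer 0: {q0}
  layer 1: {q2}
  layer 2: {q1}

{q0, q1, q2}


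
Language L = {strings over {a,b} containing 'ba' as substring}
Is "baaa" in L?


'ba' occurs at index 0

Yes, "baaa" is in L


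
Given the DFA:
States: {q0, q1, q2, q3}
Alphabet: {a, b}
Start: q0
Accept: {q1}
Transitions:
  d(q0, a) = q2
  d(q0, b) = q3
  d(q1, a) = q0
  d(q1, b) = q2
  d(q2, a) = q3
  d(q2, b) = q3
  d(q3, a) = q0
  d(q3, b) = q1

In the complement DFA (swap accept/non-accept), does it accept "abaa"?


Trace: q0 -> q2 -> q3 -> q0 -> q2
Final: q2
Original accept: {q1}
Complement: q2 is not in original accept

Yes, complement accepts (original rejects)


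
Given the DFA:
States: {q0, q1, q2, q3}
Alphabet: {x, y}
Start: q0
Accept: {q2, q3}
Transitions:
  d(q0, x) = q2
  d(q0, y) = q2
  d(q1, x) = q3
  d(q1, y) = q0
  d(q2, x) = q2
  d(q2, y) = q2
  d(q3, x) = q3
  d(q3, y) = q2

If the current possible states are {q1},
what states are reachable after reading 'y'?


Apply transition on 'y' from each current state:
  d(q1, y) = q0

{q0}


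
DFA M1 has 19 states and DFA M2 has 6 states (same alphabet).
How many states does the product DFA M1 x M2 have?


Product construction pairs every M1 state with every M2 state.
19 * 6 = 114

114


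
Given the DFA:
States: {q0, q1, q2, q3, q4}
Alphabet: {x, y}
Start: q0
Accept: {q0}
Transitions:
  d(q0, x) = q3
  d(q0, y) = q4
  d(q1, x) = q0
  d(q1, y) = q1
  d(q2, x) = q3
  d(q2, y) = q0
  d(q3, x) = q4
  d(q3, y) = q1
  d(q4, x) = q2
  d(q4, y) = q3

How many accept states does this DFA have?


Accept states listed: {q0}
Counting: q0(1)

1


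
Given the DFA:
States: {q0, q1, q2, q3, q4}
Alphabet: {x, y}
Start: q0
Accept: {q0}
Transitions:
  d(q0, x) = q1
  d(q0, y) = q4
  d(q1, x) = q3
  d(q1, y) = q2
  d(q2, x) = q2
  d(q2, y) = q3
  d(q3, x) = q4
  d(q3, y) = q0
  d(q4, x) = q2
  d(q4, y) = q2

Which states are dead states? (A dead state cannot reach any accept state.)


Forward reachability from each state:
  q0 -> reaches accept state q0 (live)
  q1 -> reaches accept state q0 (live)
  q2 -> reaches accept state q0 (live)
  q3 -> reaches accept state q0 (live)
  q4 -> reaches accept state q0 (live)

None (all states can reach an accept state)
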